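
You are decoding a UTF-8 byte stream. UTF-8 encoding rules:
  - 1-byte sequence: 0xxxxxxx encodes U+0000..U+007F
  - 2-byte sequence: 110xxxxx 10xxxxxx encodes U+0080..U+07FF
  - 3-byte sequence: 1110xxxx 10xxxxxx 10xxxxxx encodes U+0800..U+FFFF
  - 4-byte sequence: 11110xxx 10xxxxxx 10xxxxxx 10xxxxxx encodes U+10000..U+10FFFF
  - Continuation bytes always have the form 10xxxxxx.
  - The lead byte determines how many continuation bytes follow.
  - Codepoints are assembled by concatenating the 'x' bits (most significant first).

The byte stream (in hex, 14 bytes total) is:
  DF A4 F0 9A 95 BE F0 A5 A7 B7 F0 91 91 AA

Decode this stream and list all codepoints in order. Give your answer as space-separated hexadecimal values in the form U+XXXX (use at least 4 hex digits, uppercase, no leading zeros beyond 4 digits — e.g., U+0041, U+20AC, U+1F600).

Byte[0]=DF: 2-byte lead, need 1 cont bytes. acc=0x1F
Byte[1]=A4: continuation. acc=(acc<<6)|0x24=0x7E4
Completed: cp=U+07E4 (starts at byte 0)
Byte[2]=F0: 4-byte lead, need 3 cont bytes. acc=0x0
Byte[3]=9A: continuation. acc=(acc<<6)|0x1A=0x1A
Byte[4]=95: continuation. acc=(acc<<6)|0x15=0x695
Byte[5]=BE: continuation. acc=(acc<<6)|0x3E=0x1A57E
Completed: cp=U+1A57E (starts at byte 2)
Byte[6]=F0: 4-byte lead, need 3 cont bytes. acc=0x0
Byte[7]=A5: continuation. acc=(acc<<6)|0x25=0x25
Byte[8]=A7: continuation. acc=(acc<<6)|0x27=0x967
Byte[9]=B7: continuation. acc=(acc<<6)|0x37=0x259F7
Completed: cp=U+259F7 (starts at byte 6)
Byte[10]=F0: 4-byte lead, need 3 cont bytes. acc=0x0
Byte[11]=91: continuation. acc=(acc<<6)|0x11=0x11
Byte[12]=91: continuation. acc=(acc<<6)|0x11=0x451
Byte[13]=AA: continuation. acc=(acc<<6)|0x2A=0x1146A
Completed: cp=U+1146A (starts at byte 10)

Answer: U+07E4 U+1A57E U+259F7 U+1146A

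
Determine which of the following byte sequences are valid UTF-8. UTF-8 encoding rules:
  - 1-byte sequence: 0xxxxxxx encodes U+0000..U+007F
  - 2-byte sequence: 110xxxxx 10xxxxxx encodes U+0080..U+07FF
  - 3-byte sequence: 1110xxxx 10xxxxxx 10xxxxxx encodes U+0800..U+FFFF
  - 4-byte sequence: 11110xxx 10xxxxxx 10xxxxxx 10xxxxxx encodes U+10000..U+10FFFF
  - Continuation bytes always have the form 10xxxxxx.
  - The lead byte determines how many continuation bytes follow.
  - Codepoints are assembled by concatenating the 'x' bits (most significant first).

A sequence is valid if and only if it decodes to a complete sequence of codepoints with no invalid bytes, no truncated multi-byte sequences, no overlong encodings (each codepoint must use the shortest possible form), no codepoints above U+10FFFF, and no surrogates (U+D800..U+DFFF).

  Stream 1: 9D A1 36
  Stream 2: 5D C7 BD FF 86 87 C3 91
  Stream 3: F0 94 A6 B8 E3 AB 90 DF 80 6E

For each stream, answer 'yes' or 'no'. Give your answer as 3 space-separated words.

Answer: no no yes

Derivation:
Stream 1: error at byte offset 0. INVALID
Stream 2: error at byte offset 3. INVALID
Stream 3: decodes cleanly. VALID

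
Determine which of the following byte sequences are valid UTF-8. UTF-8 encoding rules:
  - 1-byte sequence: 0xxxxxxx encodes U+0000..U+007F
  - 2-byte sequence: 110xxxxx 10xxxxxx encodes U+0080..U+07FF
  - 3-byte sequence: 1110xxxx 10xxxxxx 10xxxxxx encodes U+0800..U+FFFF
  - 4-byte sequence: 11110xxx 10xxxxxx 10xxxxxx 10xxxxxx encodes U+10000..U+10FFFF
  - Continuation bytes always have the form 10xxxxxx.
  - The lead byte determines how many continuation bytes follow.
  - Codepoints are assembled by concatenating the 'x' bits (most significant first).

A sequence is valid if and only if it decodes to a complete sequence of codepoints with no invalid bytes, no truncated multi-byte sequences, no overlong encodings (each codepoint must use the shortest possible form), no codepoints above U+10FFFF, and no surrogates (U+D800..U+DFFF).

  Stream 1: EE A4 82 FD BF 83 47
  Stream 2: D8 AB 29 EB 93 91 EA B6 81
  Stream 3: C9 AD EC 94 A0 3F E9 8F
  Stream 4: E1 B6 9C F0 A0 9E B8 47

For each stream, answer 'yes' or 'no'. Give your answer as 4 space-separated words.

Answer: no yes no yes

Derivation:
Stream 1: error at byte offset 3. INVALID
Stream 2: decodes cleanly. VALID
Stream 3: error at byte offset 8. INVALID
Stream 4: decodes cleanly. VALID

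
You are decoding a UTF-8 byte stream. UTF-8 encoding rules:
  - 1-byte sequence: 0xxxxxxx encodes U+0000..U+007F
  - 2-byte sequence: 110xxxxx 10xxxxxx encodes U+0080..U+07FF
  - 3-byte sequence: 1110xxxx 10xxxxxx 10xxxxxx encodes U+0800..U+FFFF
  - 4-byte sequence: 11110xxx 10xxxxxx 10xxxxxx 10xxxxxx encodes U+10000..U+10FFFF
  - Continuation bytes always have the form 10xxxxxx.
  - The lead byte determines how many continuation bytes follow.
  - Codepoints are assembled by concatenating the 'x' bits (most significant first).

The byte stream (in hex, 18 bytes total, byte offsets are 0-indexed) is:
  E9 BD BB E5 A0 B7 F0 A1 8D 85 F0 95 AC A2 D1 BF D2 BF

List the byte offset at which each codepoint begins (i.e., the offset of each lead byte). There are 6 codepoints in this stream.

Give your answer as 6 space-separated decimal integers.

Answer: 0 3 6 10 14 16

Derivation:
Byte[0]=E9: 3-byte lead, need 2 cont bytes. acc=0x9
Byte[1]=BD: continuation. acc=(acc<<6)|0x3D=0x27D
Byte[2]=BB: continuation. acc=(acc<<6)|0x3B=0x9F7B
Completed: cp=U+9F7B (starts at byte 0)
Byte[3]=E5: 3-byte lead, need 2 cont bytes. acc=0x5
Byte[4]=A0: continuation. acc=(acc<<6)|0x20=0x160
Byte[5]=B7: continuation. acc=(acc<<6)|0x37=0x5837
Completed: cp=U+5837 (starts at byte 3)
Byte[6]=F0: 4-byte lead, need 3 cont bytes. acc=0x0
Byte[7]=A1: continuation. acc=(acc<<6)|0x21=0x21
Byte[8]=8D: continuation. acc=(acc<<6)|0x0D=0x84D
Byte[9]=85: continuation. acc=(acc<<6)|0x05=0x21345
Completed: cp=U+21345 (starts at byte 6)
Byte[10]=F0: 4-byte lead, need 3 cont bytes. acc=0x0
Byte[11]=95: continuation. acc=(acc<<6)|0x15=0x15
Byte[12]=AC: continuation. acc=(acc<<6)|0x2C=0x56C
Byte[13]=A2: continuation. acc=(acc<<6)|0x22=0x15B22
Completed: cp=U+15B22 (starts at byte 10)
Byte[14]=D1: 2-byte lead, need 1 cont bytes. acc=0x11
Byte[15]=BF: continuation. acc=(acc<<6)|0x3F=0x47F
Completed: cp=U+047F (starts at byte 14)
Byte[16]=D2: 2-byte lead, need 1 cont bytes. acc=0x12
Byte[17]=BF: continuation. acc=(acc<<6)|0x3F=0x4BF
Completed: cp=U+04BF (starts at byte 16)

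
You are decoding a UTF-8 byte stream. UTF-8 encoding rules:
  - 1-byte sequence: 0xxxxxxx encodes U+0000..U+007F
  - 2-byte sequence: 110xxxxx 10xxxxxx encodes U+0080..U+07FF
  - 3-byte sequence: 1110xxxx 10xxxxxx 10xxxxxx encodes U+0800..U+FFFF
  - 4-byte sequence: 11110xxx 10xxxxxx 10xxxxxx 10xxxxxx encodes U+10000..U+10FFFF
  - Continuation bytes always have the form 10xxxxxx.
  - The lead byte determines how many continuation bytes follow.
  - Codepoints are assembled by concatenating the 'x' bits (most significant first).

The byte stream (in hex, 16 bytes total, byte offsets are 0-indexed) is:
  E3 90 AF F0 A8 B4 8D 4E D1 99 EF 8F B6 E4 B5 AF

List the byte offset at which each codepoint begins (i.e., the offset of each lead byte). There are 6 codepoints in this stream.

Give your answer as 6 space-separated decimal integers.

Byte[0]=E3: 3-byte lead, need 2 cont bytes. acc=0x3
Byte[1]=90: continuation. acc=(acc<<6)|0x10=0xD0
Byte[2]=AF: continuation. acc=(acc<<6)|0x2F=0x342F
Completed: cp=U+342F (starts at byte 0)
Byte[3]=F0: 4-byte lead, need 3 cont bytes. acc=0x0
Byte[4]=A8: continuation. acc=(acc<<6)|0x28=0x28
Byte[5]=B4: continuation. acc=(acc<<6)|0x34=0xA34
Byte[6]=8D: continuation. acc=(acc<<6)|0x0D=0x28D0D
Completed: cp=U+28D0D (starts at byte 3)
Byte[7]=4E: 1-byte ASCII. cp=U+004E
Byte[8]=D1: 2-byte lead, need 1 cont bytes. acc=0x11
Byte[9]=99: continuation. acc=(acc<<6)|0x19=0x459
Completed: cp=U+0459 (starts at byte 8)
Byte[10]=EF: 3-byte lead, need 2 cont bytes. acc=0xF
Byte[11]=8F: continuation. acc=(acc<<6)|0x0F=0x3CF
Byte[12]=B6: continuation. acc=(acc<<6)|0x36=0xF3F6
Completed: cp=U+F3F6 (starts at byte 10)
Byte[13]=E4: 3-byte lead, need 2 cont bytes. acc=0x4
Byte[14]=B5: continuation. acc=(acc<<6)|0x35=0x135
Byte[15]=AF: continuation. acc=(acc<<6)|0x2F=0x4D6F
Completed: cp=U+4D6F (starts at byte 13)

Answer: 0 3 7 8 10 13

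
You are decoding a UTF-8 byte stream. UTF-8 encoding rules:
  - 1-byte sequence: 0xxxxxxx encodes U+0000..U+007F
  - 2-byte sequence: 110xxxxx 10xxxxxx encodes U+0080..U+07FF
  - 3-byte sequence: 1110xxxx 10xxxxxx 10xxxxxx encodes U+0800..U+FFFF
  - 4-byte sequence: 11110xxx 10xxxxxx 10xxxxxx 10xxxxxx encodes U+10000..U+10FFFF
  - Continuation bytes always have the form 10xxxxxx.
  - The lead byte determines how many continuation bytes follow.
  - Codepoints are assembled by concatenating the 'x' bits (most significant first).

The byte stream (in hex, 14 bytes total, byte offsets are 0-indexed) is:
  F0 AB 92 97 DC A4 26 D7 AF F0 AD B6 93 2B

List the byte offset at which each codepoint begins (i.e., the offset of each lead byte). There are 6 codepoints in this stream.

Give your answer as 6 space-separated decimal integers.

Answer: 0 4 6 7 9 13

Derivation:
Byte[0]=F0: 4-byte lead, need 3 cont bytes. acc=0x0
Byte[1]=AB: continuation. acc=(acc<<6)|0x2B=0x2B
Byte[2]=92: continuation. acc=(acc<<6)|0x12=0xAD2
Byte[3]=97: continuation. acc=(acc<<6)|0x17=0x2B497
Completed: cp=U+2B497 (starts at byte 0)
Byte[4]=DC: 2-byte lead, need 1 cont bytes. acc=0x1C
Byte[5]=A4: continuation. acc=(acc<<6)|0x24=0x724
Completed: cp=U+0724 (starts at byte 4)
Byte[6]=26: 1-byte ASCII. cp=U+0026
Byte[7]=D7: 2-byte lead, need 1 cont bytes. acc=0x17
Byte[8]=AF: continuation. acc=(acc<<6)|0x2F=0x5EF
Completed: cp=U+05EF (starts at byte 7)
Byte[9]=F0: 4-byte lead, need 3 cont bytes. acc=0x0
Byte[10]=AD: continuation. acc=(acc<<6)|0x2D=0x2D
Byte[11]=B6: continuation. acc=(acc<<6)|0x36=0xB76
Byte[12]=93: continuation. acc=(acc<<6)|0x13=0x2DD93
Completed: cp=U+2DD93 (starts at byte 9)
Byte[13]=2B: 1-byte ASCII. cp=U+002B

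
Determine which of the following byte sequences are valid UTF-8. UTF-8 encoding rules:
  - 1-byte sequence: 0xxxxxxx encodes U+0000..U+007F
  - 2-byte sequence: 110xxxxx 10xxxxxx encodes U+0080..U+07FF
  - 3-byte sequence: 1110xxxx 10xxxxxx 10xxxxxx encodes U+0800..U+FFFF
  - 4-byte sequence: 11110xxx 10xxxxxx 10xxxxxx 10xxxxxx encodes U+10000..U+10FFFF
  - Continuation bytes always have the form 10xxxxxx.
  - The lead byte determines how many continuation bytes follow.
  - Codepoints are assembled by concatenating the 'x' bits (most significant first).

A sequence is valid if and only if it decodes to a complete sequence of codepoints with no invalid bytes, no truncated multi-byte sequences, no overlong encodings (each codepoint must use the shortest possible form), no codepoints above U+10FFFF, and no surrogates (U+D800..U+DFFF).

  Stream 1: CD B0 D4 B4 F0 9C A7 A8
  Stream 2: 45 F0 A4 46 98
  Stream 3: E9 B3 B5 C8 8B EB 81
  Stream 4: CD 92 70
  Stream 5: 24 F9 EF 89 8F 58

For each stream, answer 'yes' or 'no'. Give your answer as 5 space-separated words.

Stream 1: decodes cleanly. VALID
Stream 2: error at byte offset 3. INVALID
Stream 3: error at byte offset 7. INVALID
Stream 4: decodes cleanly. VALID
Stream 5: error at byte offset 1. INVALID

Answer: yes no no yes no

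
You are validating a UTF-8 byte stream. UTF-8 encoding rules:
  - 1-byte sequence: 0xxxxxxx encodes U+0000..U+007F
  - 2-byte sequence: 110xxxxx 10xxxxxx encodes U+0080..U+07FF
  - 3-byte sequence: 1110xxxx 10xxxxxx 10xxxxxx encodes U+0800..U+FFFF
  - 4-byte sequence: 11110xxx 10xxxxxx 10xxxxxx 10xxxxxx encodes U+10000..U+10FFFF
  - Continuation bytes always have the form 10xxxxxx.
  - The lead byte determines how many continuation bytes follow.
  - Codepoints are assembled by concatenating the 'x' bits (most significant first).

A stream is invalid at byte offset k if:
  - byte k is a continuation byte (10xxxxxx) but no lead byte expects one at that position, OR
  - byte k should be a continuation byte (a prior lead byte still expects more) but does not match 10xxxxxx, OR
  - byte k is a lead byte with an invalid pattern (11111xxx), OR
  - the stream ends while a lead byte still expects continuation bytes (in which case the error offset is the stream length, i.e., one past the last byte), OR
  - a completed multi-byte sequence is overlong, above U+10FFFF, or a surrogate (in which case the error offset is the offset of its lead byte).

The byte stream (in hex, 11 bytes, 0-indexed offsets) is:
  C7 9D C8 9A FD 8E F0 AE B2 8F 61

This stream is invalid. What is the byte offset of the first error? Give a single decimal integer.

Byte[0]=C7: 2-byte lead, need 1 cont bytes. acc=0x7
Byte[1]=9D: continuation. acc=(acc<<6)|0x1D=0x1DD
Completed: cp=U+01DD (starts at byte 0)
Byte[2]=C8: 2-byte lead, need 1 cont bytes. acc=0x8
Byte[3]=9A: continuation. acc=(acc<<6)|0x1A=0x21A
Completed: cp=U+021A (starts at byte 2)
Byte[4]=FD: INVALID lead byte (not 0xxx/110x/1110/11110)

Answer: 4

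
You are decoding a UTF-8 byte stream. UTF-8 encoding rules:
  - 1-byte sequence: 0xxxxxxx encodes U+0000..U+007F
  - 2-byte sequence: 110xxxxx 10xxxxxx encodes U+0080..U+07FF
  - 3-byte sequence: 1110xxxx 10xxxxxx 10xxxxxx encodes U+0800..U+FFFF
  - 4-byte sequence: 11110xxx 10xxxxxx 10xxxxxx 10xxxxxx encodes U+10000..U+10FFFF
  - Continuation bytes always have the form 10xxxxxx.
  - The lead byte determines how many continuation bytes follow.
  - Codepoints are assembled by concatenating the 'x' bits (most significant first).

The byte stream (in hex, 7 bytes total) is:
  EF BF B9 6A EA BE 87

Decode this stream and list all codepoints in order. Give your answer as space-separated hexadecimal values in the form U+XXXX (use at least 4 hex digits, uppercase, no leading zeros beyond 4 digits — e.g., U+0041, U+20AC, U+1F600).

Byte[0]=EF: 3-byte lead, need 2 cont bytes. acc=0xF
Byte[1]=BF: continuation. acc=(acc<<6)|0x3F=0x3FF
Byte[2]=B9: continuation. acc=(acc<<6)|0x39=0xFFF9
Completed: cp=U+FFF9 (starts at byte 0)
Byte[3]=6A: 1-byte ASCII. cp=U+006A
Byte[4]=EA: 3-byte lead, need 2 cont bytes. acc=0xA
Byte[5]=BE: continuation. acc=(acc<<6)|0x3E=0x2BE
Byte[6]=87: continuation. acc=(acc<<6)|0x07=0xAF87
Completed: cp=U+AF87 (starts at byte 4)

Answer: U+FFF9 U+006A U+AF87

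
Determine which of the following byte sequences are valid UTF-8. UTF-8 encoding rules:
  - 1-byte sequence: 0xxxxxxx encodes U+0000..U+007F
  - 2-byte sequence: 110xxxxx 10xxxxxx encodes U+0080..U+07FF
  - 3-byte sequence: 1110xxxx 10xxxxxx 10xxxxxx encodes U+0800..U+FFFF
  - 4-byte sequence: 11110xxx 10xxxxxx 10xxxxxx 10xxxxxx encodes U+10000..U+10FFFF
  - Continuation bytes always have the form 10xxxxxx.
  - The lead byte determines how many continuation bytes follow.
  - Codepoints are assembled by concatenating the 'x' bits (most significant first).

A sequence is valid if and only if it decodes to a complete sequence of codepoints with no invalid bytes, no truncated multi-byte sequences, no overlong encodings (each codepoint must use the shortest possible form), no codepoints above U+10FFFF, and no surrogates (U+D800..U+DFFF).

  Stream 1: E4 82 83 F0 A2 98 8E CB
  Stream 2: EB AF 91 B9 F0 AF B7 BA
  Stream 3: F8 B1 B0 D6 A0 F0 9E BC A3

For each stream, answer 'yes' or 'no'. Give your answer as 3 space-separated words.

Answer: no no no

Derivation:
Stream 1: error at byte offset 8. INVALID
Stream 2: error at byte offset 3. INVALID
Stream 3: error at byte offset 0. INVALID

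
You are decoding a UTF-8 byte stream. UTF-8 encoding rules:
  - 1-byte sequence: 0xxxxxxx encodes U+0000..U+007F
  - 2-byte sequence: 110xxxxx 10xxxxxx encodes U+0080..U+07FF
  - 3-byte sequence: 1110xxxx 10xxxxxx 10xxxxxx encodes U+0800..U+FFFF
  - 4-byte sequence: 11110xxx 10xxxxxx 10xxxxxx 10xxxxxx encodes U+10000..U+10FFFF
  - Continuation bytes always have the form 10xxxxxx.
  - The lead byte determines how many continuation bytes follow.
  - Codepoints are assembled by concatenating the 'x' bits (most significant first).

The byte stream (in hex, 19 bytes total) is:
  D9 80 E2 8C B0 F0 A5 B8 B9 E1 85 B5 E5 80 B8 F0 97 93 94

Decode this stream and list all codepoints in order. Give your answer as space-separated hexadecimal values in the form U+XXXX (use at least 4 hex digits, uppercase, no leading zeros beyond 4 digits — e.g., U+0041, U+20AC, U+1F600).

Byte[0]=D9: 2-byte lead, need 1 cont bytes. acc=0x19
Byte[1]=80: continuation. acc=(acc<<6)|0x00=0x640
Completed: cp=U+0640 (starts at byte 0)
Byte[2]=E2: 3-byte lead, need 2 cont bytes. acc=0x2
Byte[3]=8C: continuation. acc=(acc<<6)|0x0C=0x8C
Byte[4]=B0: continuation. acc=(acc<<6)|0x30=0x2330
Completed: cp=U+2330 (starts at byte 2)
Byte[5]=F0: 4-byte lead, need 3 cont bytes. acc=0x0
Byte[6]=A5: continuation. acc=(acc<<6)|0x25=0x25
Byte[7]=B8: continuation. acc=(acc<<6)|0x38=0x978
Byte[8]=B9: continuation. acc=(acc<<6)|0x39=0x25E39
Completed: cp=U+25E39 (starts at byte 5)
Byte[9]=E1: 3-byte lead, need 2 cont bytes. acc=0x1
Byte[10]=85: continuation. acc=(acc<<6)|0x05=0x45
Byte[11]=B5: continuation. acc=(acc<<6)|0x35=0x1175
Completed: cp=U+1175 (starts at byte 9)
Byte[12]=E5: 3-byte lead, need 2 cont bytes. acc=0x5
Byte[13]=80: continuation. acc=(acc<<6)|0x00=0x140
Byte[14]=B8: continuation. acc=(acc<<6)|0x38=0x5038
Completed: cp=U+5038 (starts at byte 12)
Byte[15]=F0: 4-byte lead, need 3 cont bytes. acc=0x0
Byte[16]=97: continuation. acc=(acc<<6)|0x17=0x17
Byte[17]=93: continuation. acc=(acc<<6)|0x13=0x5D3
Byte[18]=94: continuation. acc=(acc<<6)|0x14=0x174D4
Completed: cp=U+174D4 (starts at byte 15)

Answer: U+0640 U+2330 U+25E39 U+1175 U+5038 U+174D4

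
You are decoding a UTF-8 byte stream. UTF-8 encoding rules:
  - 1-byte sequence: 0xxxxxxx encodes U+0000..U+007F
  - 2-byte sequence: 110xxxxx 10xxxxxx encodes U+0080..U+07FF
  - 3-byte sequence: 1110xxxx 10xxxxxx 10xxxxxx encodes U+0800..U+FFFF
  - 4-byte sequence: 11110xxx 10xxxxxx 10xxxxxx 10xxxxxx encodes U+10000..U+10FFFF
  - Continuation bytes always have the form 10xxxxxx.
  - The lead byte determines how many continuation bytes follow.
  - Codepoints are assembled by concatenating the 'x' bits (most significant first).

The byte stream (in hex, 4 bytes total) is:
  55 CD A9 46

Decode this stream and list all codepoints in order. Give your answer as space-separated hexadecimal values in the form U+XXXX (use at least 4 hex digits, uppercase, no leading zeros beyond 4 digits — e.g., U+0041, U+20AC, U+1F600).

Answer: U+0055 U+0369 U+0046

Derivation:
Byte[0]=55: 1-byte ASCII. cp=U+0055
Byte[1]=CD: 2-byte lead, need 1 cont bytes. acc=0xD
Byte[2]=A9: continuation. acc=(acc<<6)|0x29=0x369
Completed: cp=U+0369 (starts at byte 1)
Byte[3]=46: 1-byte ASCII. cp=U+0046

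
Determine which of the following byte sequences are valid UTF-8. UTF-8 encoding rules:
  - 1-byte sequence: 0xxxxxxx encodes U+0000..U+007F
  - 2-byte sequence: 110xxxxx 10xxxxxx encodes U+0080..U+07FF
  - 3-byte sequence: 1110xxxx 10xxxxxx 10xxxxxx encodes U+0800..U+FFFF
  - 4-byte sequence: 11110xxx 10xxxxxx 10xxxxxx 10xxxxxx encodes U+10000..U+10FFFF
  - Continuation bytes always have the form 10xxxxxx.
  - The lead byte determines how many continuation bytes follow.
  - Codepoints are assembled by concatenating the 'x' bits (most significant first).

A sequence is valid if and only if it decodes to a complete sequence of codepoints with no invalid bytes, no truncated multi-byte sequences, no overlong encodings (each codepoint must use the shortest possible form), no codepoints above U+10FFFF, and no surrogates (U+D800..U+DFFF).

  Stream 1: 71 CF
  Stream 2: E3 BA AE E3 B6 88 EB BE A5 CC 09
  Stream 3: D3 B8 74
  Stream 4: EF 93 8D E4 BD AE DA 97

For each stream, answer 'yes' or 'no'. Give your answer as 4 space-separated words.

Answer: no no yes yes

Derivation:
Stream 1: error at byte offset 2. INVALID
Stream 2: error at byte offset 10. INVALID
Stream 3: decodes cleanly. VALID
Stream 4: decodes cleanly. VALID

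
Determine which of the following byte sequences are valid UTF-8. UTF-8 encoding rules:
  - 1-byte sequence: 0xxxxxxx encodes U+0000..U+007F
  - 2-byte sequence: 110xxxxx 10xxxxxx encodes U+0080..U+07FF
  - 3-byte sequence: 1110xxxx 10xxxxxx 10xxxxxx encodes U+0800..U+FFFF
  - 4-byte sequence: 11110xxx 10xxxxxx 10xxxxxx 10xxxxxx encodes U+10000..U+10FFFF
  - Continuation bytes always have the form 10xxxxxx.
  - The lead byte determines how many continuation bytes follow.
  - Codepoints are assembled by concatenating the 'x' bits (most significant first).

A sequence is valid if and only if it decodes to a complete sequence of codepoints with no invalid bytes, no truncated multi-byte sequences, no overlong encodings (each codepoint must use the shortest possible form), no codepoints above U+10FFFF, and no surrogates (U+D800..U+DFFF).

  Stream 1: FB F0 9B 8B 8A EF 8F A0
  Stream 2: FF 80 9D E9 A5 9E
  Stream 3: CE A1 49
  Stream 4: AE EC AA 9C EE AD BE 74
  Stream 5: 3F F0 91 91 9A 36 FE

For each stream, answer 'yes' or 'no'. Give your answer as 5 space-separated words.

Stream 1: error at byte offset 0. INVALID
Stream 2: error at byte offset 0. INVALID
Stream 3: decodes cleanly. VALID
Stream 4: error at byte offset 0. INVALID
Stream 5: error at byte offset 6. INVALID

Answer: no no yes no no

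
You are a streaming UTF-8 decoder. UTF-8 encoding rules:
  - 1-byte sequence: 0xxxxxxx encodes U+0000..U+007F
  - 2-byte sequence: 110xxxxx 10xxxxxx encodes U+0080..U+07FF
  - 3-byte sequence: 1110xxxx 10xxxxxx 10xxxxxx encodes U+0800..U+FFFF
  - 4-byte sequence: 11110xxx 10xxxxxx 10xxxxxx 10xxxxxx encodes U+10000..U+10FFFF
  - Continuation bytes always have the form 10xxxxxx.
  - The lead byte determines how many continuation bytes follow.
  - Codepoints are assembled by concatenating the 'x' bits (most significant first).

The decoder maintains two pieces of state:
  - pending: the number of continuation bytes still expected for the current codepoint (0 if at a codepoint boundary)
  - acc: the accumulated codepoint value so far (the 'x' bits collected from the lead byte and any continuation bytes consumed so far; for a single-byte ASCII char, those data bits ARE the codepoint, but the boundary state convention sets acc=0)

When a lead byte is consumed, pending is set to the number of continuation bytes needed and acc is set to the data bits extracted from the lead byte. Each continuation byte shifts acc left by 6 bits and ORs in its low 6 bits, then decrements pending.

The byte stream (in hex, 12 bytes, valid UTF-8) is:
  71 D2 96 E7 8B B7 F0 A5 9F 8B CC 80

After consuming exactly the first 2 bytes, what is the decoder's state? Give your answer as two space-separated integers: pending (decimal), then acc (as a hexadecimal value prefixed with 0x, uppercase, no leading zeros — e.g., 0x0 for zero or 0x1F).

Byte[0]=71: 1-byte. pending=0, acc=0x0
Byte[1]=D2: 2-byte lead. pending=1, acc=0x12

Answer: 1 0x12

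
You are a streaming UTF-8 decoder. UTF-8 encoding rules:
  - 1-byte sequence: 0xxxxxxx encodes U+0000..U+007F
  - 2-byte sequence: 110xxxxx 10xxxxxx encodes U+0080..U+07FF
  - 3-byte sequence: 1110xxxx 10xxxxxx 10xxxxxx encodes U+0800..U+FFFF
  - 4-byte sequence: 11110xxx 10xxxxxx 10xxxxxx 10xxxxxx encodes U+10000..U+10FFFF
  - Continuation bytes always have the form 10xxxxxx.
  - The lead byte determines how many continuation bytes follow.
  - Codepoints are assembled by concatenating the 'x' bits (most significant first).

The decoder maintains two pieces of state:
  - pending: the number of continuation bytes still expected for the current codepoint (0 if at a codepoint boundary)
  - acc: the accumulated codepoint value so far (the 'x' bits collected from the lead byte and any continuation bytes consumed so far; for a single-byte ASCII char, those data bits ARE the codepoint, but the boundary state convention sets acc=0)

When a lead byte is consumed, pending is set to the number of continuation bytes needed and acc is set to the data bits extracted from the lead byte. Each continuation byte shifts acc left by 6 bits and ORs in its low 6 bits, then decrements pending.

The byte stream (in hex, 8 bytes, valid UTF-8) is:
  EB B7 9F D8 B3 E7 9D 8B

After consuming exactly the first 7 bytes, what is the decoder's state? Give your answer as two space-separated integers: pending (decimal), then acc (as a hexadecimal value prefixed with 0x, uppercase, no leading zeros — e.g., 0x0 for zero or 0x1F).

Answer: 1 0x1DD

Derivation:
Byte[0]=EB: 3-byte lead. pending=2, acc=0xB
Byte[1]=B7: continuation. acc=(acc<<6)|0x37=0x2F7, pending=1
Byte[2]=9F: continuation. acc=(acc<<6)|0x1F=0xBDDF, pending=0
Byte[3]=D8: 2-byte lead. pending=1, acc=0x18
Byte[4]=B3: continuation. acc=(acc<<6)|0x33=0x633, pending=0
Byte[5]=E7: 3-byte lead. pending=2, acc=0x7
Byte[6]=9D: continuation. acc=(acc<<6)|0x1D=0x1DD, pending=1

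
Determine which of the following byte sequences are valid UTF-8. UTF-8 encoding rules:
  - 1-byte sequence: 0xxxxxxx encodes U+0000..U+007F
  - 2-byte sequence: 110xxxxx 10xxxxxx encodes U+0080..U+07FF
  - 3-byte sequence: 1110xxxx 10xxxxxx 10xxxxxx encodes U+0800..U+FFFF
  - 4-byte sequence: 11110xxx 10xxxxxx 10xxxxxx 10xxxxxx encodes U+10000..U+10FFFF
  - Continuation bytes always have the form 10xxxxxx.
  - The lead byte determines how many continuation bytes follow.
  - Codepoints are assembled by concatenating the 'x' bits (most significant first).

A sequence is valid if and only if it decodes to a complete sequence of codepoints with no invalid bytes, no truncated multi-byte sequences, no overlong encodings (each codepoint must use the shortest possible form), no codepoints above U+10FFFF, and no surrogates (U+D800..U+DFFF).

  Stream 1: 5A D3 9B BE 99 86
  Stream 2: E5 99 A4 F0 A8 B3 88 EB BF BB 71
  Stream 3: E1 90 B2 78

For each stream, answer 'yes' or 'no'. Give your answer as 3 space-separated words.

Answer: no yes yes

Derivation:
Stream 1: error at byte offset 3. INVALID
Stream 2: decodes cleanly. VALID
Stream 3: decodes cleanly. VALID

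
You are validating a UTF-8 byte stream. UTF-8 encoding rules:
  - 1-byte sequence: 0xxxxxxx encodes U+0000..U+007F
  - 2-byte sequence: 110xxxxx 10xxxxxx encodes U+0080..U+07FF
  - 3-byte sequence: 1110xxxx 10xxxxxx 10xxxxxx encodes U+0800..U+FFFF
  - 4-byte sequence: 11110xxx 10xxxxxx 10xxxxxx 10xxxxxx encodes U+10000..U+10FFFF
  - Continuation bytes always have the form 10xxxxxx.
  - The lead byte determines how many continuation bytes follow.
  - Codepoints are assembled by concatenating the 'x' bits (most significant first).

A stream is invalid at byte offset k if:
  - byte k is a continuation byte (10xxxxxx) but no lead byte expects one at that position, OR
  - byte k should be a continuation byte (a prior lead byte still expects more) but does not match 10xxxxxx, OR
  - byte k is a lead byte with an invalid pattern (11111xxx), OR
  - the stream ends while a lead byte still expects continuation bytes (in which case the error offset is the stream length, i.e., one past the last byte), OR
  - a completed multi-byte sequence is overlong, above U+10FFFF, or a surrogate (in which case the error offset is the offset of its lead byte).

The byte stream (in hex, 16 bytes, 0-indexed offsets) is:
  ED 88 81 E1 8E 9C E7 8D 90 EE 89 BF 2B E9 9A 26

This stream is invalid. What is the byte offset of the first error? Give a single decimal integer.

Byte[0]=ED: 3-byte lead, need 2 cont bytes. acc=0xD
Byte[1]=88: continuation. acc=(acc<<6)|0x08=0x348
Byte[2]=81: continuation. acc=(acc<<6)|0x01=0xD201
Completed: cp=U+D201 (starts at byte 0)
Byte[3]=E1: 3-byte lead, need 2 cont bytes. acc=0x1
Byte[4]=8E: continuation. acc=(acc<<6)|0x0E=0x4E
Byte[5]=9C: continuation. acc=(acc<<6)|0x1C=0x139C
Completed: cp=U+139C (starts at byte 3)
Byte[6]=E7: 3-byte lead, need 2 cont bytes. acc=0x7
Byte[7]=8D: continuation. acc=(acc<<6)|0x0D=0x1CD
Byte[8]=90: continuation. acc=(acc<<6)|0x10=0x7350
Completed: cp=U+7350 (starts at byte 6)
Byte[9]=EE: 3-byte lead, need 2 cont bytes. acc=0xE
Byte[10]=89: continuation. acc=(acc<<6)|0x09=0x389
Byte[11]=BF: continuation. acc=(acc<<6)|0x3F=0xE27F
Completed: cp=U+E27F (starts at byte 9)
Byte[12]=2B: 1-byte ASCII. cp=U+002B
Byte[13]=E9: 3-byte lead, need 2 cont bytes. acc=0x9
Byte[14]=9A: continuation. acc=(acc<<6)|0x1A=0x25A
Byte[15]=26: expected 10xxxxxx continuation. INVALID

Answer: 15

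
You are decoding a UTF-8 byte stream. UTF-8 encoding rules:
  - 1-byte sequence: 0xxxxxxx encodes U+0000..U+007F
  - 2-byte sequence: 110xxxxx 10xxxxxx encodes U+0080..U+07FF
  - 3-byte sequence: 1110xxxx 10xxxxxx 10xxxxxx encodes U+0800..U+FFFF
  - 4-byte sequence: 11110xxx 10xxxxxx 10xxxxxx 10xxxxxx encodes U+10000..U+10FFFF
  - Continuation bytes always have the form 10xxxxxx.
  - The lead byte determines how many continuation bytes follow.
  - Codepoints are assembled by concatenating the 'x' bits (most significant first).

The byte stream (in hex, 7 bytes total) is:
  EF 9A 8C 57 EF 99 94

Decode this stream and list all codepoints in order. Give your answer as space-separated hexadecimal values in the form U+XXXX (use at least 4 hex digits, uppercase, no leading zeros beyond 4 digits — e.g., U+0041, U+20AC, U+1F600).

Answer: U+F68C U+0057 U+F654

Derivation:
Byte[0]=EF: 3-byte lead, need 2 cont bytes. acc=0xF
Byte[1]=9A: continuation. acc=(acc<<6)|0x1A=0x3DA
Byte[2]=8C: continuation. acc=(acc<<6)|0x0C=0xF68C
Completed: cp=U+F68C (starts at byte 0)
Byte[3]=57: 1-byte ASCII. cp=U+0057
Byte[4]=EF: 3-byte lead, need 2 cont bytes. acc=0xF
Byte[5]=99: continuation. acc=(acc<<6)|0x19=0x3D9
Byte[6]=94: continuation. acc=(acc<<6)|0x14=0xF654
Completed: cp=U+F654 (starts at byte 4)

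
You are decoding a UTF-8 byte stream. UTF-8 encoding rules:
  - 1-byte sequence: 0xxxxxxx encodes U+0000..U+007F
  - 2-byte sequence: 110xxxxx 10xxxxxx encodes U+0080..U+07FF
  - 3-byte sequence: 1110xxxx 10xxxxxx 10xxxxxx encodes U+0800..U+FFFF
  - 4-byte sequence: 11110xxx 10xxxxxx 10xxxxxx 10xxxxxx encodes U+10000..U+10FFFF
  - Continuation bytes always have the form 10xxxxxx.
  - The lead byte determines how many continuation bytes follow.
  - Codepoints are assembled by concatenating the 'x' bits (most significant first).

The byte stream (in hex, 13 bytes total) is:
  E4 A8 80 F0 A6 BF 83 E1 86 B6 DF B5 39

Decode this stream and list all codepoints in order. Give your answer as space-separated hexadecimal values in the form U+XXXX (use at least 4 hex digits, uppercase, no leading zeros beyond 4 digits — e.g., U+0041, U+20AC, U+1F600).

Answer: U+4A00 U+26FC3 U+11B6 U+07F5 U+0039

Derivation:
Byte[0]=E4: 3-byte lead, need 2 cont bytes. acc=0x4
Byte[1]=A8: continuation. acc=(acc<<6)|0x28=0x128
Byte[2]=80: continuation. acc=(acc<<6)|0x00=0x4A00
Completed: cp=U+4A00 (starts at byte 0)
Byte[3]=F0: 4-byte lead, need 3 cont bytes. acc=0x0
Byte[4]=A6: continuation. acc=(acc<<6)|0x26=0x26
Byte[5]=BF: continuation. acc=(acc<<6)|0x3F=0x9BF
Byte[6]=83: continuation. acc=(acc<<6)|0x03=0x26FC3
Completed: cp=U+26FC3 (starts at byte 3)
Byte[7]=E1: 3-byte lead, need 2 cont bytes. acc=0x1
Byte[8]=86: continuation. acc=(acc<<6)|0x06=0x46
Byte[9]=B6: continuation. acc=(acc<<6)|0x36=0x11B6
Completed: cp=U+11B6 (starts at byte 7)
Byte[10]=DF: 2-byte lead, need 1 cont bytes. acc=0x1F
Byte[11]=B5: continuation. acc=(acc<<6)|0x35=0x7F5
Completed: cp=U+07F5 (starts at byte 10)
Byte[12]=39: 1-byte ASCII. cp=U+0039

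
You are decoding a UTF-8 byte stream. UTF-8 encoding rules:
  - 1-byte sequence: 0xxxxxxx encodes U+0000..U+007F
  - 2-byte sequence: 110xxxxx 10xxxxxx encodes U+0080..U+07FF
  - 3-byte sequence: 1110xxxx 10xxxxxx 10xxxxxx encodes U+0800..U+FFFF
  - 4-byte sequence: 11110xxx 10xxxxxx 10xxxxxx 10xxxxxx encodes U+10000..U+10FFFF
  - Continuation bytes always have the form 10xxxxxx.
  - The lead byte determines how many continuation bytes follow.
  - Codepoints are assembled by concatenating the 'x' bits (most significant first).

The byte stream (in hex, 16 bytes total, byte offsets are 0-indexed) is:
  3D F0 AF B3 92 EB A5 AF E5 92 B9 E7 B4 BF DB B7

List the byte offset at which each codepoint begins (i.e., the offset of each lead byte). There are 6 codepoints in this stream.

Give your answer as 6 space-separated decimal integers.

Answer: 0 1 5 8 11 14

Derivation:
Byte[0]=3D: 1-byte ASCII. cp=U+003D
Byte[1]=F0: 4-byte lead, need 3 cont bytes. acc=0x0
Byte[2]=AF: continuation. acc=(acc<<6)|0x2F=0x2F
Byte[3]=B3: continuation. acc=(acc<<6)|0x33=0xBF3
Byte[4]=92: continuation. acc=(acc<<6)|0x12=0x2FCD2
Completed: cp=U+2FCD2 (starts at byte 1)
Byte[5]=EB: 3-byte lead, need 2 cont bytes. acc=0xB
Byte[6]=A5: continuation. acc=(acc<<6)|0x25=0x2E5
Byte[7]=AF: continuation. acc=(acc<<6)|0x2F=0xB96F
Completed: cp=U+B96F (starts at byte 5)
Byte[8]=E5: 3-byte lead, need 2 cont bytes. acc=0x5
Byte[9]=92: continuation. acc=(acc<<6)|0x12=0x152
Byte[10]=B9: continuation. acc=(acc<<6)|0x39=0x54B9
Completed: cp=U+54B9 (starts at byte 8)
Byte[11]=E7: 3-byte lead, need 2 cont bytes. acc=0x7
Byte[12]=B4: continuation. acc=(acc<<6)|0x34=0x1F4
Byte[13]=BF: continuation. acc=(acc<<6)|0x3F=0x7D3F
Completed: cp=U+7D3F (starts at byte 11)
Byte[14]=DB: 2-byte lead, need 1 cont bytes. acc=0x1B
Byte[15]=B7: continuation. acc=(acc<<6)|0x37=0x6F7
Completed: cp=U+06F7 (starts at byte 14)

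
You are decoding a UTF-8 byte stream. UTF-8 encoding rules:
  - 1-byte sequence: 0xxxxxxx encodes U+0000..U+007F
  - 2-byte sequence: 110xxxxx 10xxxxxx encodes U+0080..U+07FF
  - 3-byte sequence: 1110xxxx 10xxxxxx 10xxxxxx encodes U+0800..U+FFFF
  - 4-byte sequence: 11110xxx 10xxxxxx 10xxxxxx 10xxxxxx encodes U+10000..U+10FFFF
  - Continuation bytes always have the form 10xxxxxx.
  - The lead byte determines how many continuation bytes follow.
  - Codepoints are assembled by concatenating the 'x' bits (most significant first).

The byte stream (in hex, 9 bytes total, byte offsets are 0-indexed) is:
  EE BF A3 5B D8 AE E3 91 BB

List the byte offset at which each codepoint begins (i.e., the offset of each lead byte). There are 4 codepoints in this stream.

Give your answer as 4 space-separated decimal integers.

Answer: 0 3 4 6

Derivation:
Byte[0]=EE: 3-byte lead, need 2 cont bytes. acc=0xE
Byte[1]=BF: continuation. acc=(acc<<6)|0x3F=0x3BF
Byte[2]=A3: continuation. acc=(acc<<6)|0x23=0xEFE3
Completed: cp=U+EFE3 (starts at byte 0)
Byte[3]=5B: 1-byte ASCII. cp=U+005B
Byte[4]=D8: 2-byte lead, need 1 cont bytes. acc=0x18
Byte[5]=AE: continuation. acc=(acc<<6)|0x2E=0x62E
Completed: cp=U+062E (starts at byte 4)
Byte[6]=E3: 3-byte lead, need 2 cont bytes. acc=0x3
Byte[7]=91: continuation. acc=(acc<<6)|0x11=0xD1
Byte[8]=BB: continuation. acc=(acc<<6)|0x3B=0x347B
Completed: cp=U+347B (starts at byte 6)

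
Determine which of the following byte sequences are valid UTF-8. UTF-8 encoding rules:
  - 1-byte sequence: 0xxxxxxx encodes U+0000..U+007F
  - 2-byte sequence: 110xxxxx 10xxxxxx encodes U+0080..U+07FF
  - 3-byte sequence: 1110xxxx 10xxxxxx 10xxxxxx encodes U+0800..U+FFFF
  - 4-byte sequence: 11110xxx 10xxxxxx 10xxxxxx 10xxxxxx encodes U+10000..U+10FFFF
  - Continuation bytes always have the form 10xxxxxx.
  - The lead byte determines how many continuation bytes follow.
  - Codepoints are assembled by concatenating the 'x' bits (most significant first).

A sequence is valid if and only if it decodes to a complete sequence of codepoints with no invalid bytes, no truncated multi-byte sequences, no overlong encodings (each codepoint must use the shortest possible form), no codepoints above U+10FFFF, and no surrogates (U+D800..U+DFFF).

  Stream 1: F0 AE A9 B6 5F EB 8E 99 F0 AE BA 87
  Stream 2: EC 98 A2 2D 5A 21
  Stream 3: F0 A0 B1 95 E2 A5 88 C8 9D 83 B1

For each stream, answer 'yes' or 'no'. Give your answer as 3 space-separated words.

Stream 1: decodes cleanly. VALID
Stream 2: decodes cleanly. VALID
Stream 3: error at byte offset 9. INVALID

Answer: yes yes no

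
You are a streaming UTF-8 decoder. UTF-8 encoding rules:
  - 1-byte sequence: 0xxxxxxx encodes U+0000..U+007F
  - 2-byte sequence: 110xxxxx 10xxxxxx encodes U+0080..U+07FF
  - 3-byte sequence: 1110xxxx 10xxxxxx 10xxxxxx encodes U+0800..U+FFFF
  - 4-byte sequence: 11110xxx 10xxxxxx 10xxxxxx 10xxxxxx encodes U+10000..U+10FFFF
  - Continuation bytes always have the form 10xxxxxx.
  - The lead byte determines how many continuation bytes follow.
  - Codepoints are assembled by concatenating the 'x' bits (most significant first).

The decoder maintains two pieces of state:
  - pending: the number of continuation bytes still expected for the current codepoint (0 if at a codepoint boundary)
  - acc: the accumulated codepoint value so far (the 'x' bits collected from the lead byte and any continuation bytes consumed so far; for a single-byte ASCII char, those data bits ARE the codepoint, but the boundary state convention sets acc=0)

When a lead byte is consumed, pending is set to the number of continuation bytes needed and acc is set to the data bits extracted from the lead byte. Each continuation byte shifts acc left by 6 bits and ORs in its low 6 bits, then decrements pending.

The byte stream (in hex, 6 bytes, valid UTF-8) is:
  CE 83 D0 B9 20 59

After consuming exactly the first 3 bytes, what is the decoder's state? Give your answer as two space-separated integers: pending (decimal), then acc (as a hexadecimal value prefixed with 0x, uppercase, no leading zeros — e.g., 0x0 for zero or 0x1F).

Byte[0]=CE: 2-byte lead. pending=1, acc=0xE
Byte[1]=83: continuation. acc=(acc<<6)|0x03=0x383, pending=0
Byte[2]=D0: 2-byte lead. pending=1, acc=0x10

Answer: 1 0x10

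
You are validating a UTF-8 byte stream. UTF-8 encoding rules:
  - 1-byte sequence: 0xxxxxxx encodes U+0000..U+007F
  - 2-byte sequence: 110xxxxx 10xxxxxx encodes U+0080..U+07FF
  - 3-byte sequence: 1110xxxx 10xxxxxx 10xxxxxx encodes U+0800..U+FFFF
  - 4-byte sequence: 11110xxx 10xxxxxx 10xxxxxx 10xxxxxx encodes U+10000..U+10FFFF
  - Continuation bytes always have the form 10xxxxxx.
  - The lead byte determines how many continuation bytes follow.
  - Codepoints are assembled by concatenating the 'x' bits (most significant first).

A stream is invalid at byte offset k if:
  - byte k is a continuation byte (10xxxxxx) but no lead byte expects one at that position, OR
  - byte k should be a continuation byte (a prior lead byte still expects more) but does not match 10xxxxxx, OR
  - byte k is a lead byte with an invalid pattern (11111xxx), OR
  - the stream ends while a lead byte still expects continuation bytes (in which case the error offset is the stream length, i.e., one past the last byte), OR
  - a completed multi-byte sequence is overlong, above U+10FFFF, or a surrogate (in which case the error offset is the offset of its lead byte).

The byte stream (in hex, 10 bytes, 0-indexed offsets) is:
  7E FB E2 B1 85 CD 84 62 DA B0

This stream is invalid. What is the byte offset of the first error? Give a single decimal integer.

Answer: 1

Derivation:
Byte[0]=7E: 1-byte ASCII. cp=U+007E
Byte[1]=FB: INVALID lead byte (not 0xxx/110x/1110/11110)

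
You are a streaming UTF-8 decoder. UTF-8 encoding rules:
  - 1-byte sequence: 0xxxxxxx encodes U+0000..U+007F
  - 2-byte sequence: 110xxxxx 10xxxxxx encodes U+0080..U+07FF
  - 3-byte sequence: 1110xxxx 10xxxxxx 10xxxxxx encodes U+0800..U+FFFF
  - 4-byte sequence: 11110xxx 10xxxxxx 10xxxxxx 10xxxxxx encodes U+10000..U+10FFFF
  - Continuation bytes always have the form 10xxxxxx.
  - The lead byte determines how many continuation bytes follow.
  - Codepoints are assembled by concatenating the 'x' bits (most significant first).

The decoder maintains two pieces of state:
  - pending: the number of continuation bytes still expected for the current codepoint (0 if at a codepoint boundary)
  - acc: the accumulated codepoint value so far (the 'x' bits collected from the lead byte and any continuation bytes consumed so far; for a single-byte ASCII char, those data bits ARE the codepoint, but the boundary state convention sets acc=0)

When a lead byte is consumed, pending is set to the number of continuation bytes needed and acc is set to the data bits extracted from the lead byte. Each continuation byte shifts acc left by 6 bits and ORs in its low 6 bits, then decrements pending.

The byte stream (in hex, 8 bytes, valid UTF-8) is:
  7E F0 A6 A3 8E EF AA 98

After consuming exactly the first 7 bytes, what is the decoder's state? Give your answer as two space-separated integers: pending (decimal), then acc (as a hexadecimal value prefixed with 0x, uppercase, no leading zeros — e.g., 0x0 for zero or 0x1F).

Answer: 1 0x3EA

Derivation:
Byte[0]=7E: 1-byte. pending=0, acc=0x0
Byte[1]=F0: 4-byte lead. pending=3, acc=0x0
Byte[2]=A6: continuation. acc=(acc<<6)|0x26=0x26, pending=2
Byte[3]=A3: continuation. acc=(acc<<6)|0x23=0x9A3, pending=1
Byte[4]=8E: continuation. acc=(acc<<6)|0x0E=0x268CE, pending=0
Byte[5]=EF: 3-byte lead. pending=2, acc=0xF
Byte[6]=AA: continuation. acc=(acc<<6)|0x2A=0x3EA, pending=1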